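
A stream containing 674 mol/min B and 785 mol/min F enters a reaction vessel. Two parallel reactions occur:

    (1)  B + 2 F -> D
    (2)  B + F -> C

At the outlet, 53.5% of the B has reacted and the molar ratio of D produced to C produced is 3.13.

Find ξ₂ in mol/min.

Conversion of B: B consumed = 0.535 × 674 = 360.6 mol/min = 1ξ₁ + 1ξ₂.
Selectivity: 1ξ₁ / (1ξ₂) = 3.13 → ξ₁ = 3.13 ξ₂.
Substitute: (1·3.13 + 1) ξ₂ = 360.6 → ξ₂ = 87.31 mol/min, ξ₁ = 273.3 mol/min.
Outlet amounts (n = n₀ + Σ ν·ξ):
  B: 674 − 1(273.3) − 1(87.31) = 313.4
  F: 785 − 2(273.3) − 1(87.31) = 151.1
  D: 0 + 1(273.3) = 273.3
  C: 0 + 1(87.31) = 87.31

ξ₂ = 87.3 mol/min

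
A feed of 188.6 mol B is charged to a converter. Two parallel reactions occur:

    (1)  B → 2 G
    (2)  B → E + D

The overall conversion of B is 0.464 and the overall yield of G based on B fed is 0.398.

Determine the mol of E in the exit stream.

50 mol

Yield of G: 2ξ₁ / 188.6 = 0.398 → ξ₁ = 37.53 mol.
Conversion of B: 1ξ₁ + 1ξ₂ = 0.464 × 188.6 = 87.51 → ξ₂ = 49.98 mol.
Outlet amounts (n = n₀ + Σ ν·ξ):
  B: 188.6 − 1(37.53) − 1(49.98) = 101.1
  G: 0 + 2(37.53) = 75.06
  E: 0 + 1(49.98) = 49.98
  D: 0 + 1(49.98) = 49.98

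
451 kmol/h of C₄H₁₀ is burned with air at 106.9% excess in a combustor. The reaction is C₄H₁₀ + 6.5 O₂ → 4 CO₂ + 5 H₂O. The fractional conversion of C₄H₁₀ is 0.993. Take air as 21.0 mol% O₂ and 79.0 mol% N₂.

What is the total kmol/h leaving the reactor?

30000 kmol/h

Stoichiometric O₂ = 6.5 × 451 = 2932 kmol/h; O₂ fed = 2932 × 2.069 = 6065 kmol/h.
N₂ fed = 6065 × 79/21 = 22820 kmol/h.
Fuel reacted = 0.993 × 451 → ξ = 447.8 kmol/h.
Outlet (n = n₀ + ν ξ):
  C₄H₁₀: 451 − 1(447.8) = 3.157
  O₂: 6065 − 6.5(447.8) = 3154
  N₂: 22820 (inert)
  CO₂: 0 + 4(447.8) = 1791
  H₂O: 0 + 5(447.8) = 2239
Total out = 3.157 + 3154 + 22820 + 1791 + 2239 = 30010 kmol/h.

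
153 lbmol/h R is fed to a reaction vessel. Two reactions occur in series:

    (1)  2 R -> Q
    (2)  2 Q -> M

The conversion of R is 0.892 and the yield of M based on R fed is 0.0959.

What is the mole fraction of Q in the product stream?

Conversion of R: R consumed = 2ξ₁ = 0.892 × 153 → ξ₁ = 68.24 lbmol/h.
Yield of M: 1ξ₂ / 153 = 0.0959 → ξ₂ = 14.67 lbmol/h.
Outlet amounts (n = n₀ + Σ ν·ξ):
  R: 153 − 2(68.24) = 16.52
  Q: 0 + 1(68.24) − 2(14.67) = 38.89
  M: 0 + 1(14.67) = 14.67
Total out = 70.09 lbmol/h; y_Q = 38.89 / 70.09 = 0.5549.

0.555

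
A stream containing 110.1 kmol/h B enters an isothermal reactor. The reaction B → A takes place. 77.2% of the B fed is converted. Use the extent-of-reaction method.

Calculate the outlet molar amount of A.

B reacted = 0.772 × 110.1 = 85 kmol/h; ν_B = −1, so ξ = 85/1 = 85 kmol/h.
Outlet amounts (n = n₀ + ν ξ):
  B: 110.1 − 1(85) = 25.1
  A: 0 + 1(85) = 85

85 kmol/h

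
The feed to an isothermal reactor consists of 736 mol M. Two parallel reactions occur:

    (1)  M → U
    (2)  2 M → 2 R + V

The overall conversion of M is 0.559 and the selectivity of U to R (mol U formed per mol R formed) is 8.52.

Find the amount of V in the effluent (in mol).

Conversion of M: M consumed = 0.559 × 736 = 411.4 mol = 1ξ₁ + 2ξ₂.
Selectivity: 1ξ₁ / (2ξ₂) = 8.52 → ξ₁ = 17.04 ξ₂.
Substitute: (1·17.04 + 2) ξ₂ = 411.4 → ξ₂ = 21.61 mol, ξ₁ = 368.2 mol.
Outlet amounts (n = n₀ + Σ ν·ξ):
  M: 736 − 1(368.2) − 2(21.61) = 324.6
  U: 0 + 1(368.2) = 368.2
  R: 0 + 2(21.61) = 43.22
  V: 0 + 1(21.61) = 21.61

21.6 mol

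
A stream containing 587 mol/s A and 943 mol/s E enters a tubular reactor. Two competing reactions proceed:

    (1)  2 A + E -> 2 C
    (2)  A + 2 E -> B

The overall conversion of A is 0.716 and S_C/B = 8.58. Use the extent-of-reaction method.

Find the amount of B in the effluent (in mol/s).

43.9 mol/s

Conversion of A: A consumed = 0.716 × 587 = 420.3 mol/s = 2ξ₁ + 1ξ₂.
Selectivity: 2ξ₁ / (1ξ₂) = 8.58 → ξ₁ = 4.29 ξ₂.
Substitute: (2·4.29 + 1) ξ₂ = 420.3 → ξ₂ = 43.87 mol/s, ξ₁ = 188.2 mol/s.
Outlet amounts (n = n₀ + Σ ν·ξ):
  A: 587 − 2(188.2) − 1(43.87) = 166.7
  E: 943 − 1(188.2) − 2(43.87) = 667
  C: 0 + 2(188.2) = 376.4
  B: 0 + 1(43.87) = 43.87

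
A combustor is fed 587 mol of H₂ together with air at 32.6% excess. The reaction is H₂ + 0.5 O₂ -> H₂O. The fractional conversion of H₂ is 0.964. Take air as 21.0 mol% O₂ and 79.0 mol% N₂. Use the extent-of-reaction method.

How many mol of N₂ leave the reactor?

1460 mol

Stoichiometric O₂ = 0.5 × 587 = 293.5 mol; O₂ fed = 293.5 × 1.326 = 389.2 mol.
N₂ fed = 389.2 × 79/21 = 1464 mol.
Fuel reacted = 0.964 × 587 → ξ = 565.9 mol.
Outlet (n = n₀ + ν ξ):
  H₂: 587 − 1(565.9) = 21.13
  O₂: 389.2 − 0.5(565.9) = 106.2
  N₂: 1464 (inert)
  H₂O: 0 + 1(565.9) = 565.9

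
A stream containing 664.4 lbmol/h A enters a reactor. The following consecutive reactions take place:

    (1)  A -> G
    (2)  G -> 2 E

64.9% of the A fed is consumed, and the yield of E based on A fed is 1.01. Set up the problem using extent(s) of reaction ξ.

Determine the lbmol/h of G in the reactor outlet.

95.7 lbmol/h

Conversion of A: A consumed = 1ξ₁ = 0.649 × 664.4 → ξ₁ = 431.2 lbmol/h.
Yield of E: 2ξ₂ / 664.4 = 1.01 → ξ₂ = 335.5 lbmol/h.
Outlet amounts (n = n₀ + Σ ν·ξ):
  A: 664.4 − 1(431.2) = 233.2
  G: 0 + 1(431.2) − 1(335.5) = 95.67
  E: 0 + 2(335.5) = 671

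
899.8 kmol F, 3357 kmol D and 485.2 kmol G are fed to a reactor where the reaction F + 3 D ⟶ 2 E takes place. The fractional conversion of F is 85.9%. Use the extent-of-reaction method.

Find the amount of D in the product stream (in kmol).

1040 kmol

F reacted = 0.859 × 899.8 = 772.9 kmol; ν_F = −1, so ξ = 772.9/1 = 772.9 kmol.
Outlet amounts (n = n₀ + ν ξ):
  F: 899.8 − 1(772.9) = 126.9
  D: 3357 − 3(772.9) = 1038
  E: 0 + 2(772.9) = 1546
  G: 485.2 (inert)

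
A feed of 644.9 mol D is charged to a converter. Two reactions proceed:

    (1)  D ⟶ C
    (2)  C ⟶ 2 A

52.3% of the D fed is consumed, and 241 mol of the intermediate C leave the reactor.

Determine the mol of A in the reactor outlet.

193 mol

Conversion of D: D consumed = 1ξ₁ = 0.523 × 644.9 → ξ₁ = 337.3 mol.
C balance: n_C = 0 + 1ξ₁ − 1ξ₂ = 241 → ξ₂ = (1·337.3 − 241)/1 = 96.28 mol.
Outlet amounts (n = n₀ + Σ ν·ξ):
  D: 644.9 − 1(337.3) = 307.6
  C: 0 + 1(337.3) − 1(96.28) = 241
  A: 0 + 2(96.28) = 192.6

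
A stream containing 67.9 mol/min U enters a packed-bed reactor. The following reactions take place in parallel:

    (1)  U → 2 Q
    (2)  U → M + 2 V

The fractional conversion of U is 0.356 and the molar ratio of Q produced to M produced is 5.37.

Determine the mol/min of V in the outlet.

13.1 mol/min

Conversion of U: U consumed = 0.356 × 67.9 = 24.17 mol/min = 1ξ₁ + 1ξ₂.
Selectivity: 2ξ₁ / (1ξ₂) = 5.37 → ξ₁ = 2.685 ξ₂.
Substitute: (1·2.685 + 1) ξ₂ = 24.17 → ξ₂ = 6.56 mol/min, ξ₁ = 17.61 mol/min.
Outlet amounts (n = n₀ + Σ ν·ξ):
  U: 67.9 − 1(17.61) − 1(6.56) = 43.73
  Q: 0 + 2(17.61) = 35.23
  M: 0 + 1(6.56) = 6.56
  V: 0 + 2(6.56) = 13.12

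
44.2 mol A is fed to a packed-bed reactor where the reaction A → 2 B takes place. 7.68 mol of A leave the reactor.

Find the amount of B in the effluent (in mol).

For A: n = n₀ − 1ξ → 7.68 = 44.2 − 1ξ, giving ξ = 36.52 mol.
Outlet amounts (n = n₀ + ν ξ):
  A: 44.2 − 1(36.52) = 7.68
  B: 0 + 2(36.52) = 73.04

73 mol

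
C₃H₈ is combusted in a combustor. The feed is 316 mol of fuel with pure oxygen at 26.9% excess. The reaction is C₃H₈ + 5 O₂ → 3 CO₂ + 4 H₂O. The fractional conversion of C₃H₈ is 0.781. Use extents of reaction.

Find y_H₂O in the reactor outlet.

Stoichiometric O₂ = 5 × 316 = 1580 mol; O₂ fed = 1580 × 1.269 = 2005 mol.
Fuel reacted = 0.781 × 316 → ξ = 246.8 mol.
Outlet (n = n₀ + ν ξ):
  C₃H₈: 316 − 1(246.8) = 69.2
  O₂: 2005 − 5(246.8) = 771
  CO₂: 0 + 3(246.8) = 740.4
  H₂O: 0 + 4(246.8) = 987.2
Total out = 2568 mol; y_H₂O = 987.2 / 2568 = 0.3844.

0.384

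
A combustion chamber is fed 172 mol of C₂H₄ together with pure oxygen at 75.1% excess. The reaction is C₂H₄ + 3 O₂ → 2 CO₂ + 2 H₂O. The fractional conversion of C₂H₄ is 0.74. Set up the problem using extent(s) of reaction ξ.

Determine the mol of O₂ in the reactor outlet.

522 mol

Stoichiometric O₂ = 3 × 172 = 516 mol; O₂ fed = 516 × 1.751 = 903.5 mol.
Fuel reacted = 0.74 × 172 → ξ = 127.3 mol.
Outlet (n = n₀ + ν ξ):
  C₂H₄: 172 − 1(127.3) = 44.72
  O₂: 903.5 − 3(127.3) = 521.7
  CO₂: 0 + 2(127.3) = 254.6
  H₂O: 0 + 2(127.3) = 254.6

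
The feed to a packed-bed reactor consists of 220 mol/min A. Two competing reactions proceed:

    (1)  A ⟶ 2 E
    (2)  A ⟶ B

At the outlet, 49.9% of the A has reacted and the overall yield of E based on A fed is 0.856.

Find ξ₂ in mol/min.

Yield of E: 2ξ₁ / 220 = 0.856 → ξ₁ = 94.16 mol/min.
Conversion of A: 1ξ₁ + 1ξ₂ = 0.499 × 220 = 109.8 → ξ₂ = 15.62 mol/min.
Outlet amounts (n = n₀ + Σ ν·ξ):
  A: 220 − 1(94.16) − 1(15.62) = 110.2
  E: 0 + 2(94.16) = 188.3
  B: 0 + 1(15.62) = 15.62

ξ₂ = 15.6 mol/min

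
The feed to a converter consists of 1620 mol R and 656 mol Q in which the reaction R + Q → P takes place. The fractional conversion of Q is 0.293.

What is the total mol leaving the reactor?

Q reacted = 0.293 × 656 = 192.2 mol; ν_Q = −1, so ξ = 192.2/1 = 192.2 mol.
Outlet amounts (n = n₀ + ν ξ):
  R: 1620 − 1(192.2) = 1428
  Q: 656 − 1(192.2) = 463.8
  P: 0 + 1(192.2) = 192.2
Total out = 1428 + 463.8 + 192.2 = 2084 mol.

2080 mol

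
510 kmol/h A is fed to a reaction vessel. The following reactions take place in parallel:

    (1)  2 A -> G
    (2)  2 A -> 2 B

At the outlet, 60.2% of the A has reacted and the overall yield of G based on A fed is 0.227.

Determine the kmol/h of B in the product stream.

Yield of G: 1ξ₁ / 510 = 0.227 → ξ₁ = 115.8 kmol/h.
Conversion of A: 2ξ₁ + 2ξ₂ = 0.602 × 510 = 307 → ξ₂ = 37.74 kmol/h.
Outlet amounts (n = n₀ + Σ ν·ξ):
  A: 510 − 2(115.8) − 2(37.74) = 203
  G: 0 + 1(115.8) = 115.8
  B: 0 + 2(37.74) = 75.48

75.5 kmol/h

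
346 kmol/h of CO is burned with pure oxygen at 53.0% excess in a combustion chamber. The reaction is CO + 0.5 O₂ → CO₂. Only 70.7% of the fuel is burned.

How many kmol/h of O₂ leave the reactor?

Stoichiometric O₂ = 0.5 × 346 = 173 kmol/h; O₂ fed = 173 × 1.530 = 264.7 kmol/h.
Fuel reacted = 0.707 × 346 → ξ = 244.6 kmol/h.
Outlet (n = n₀ + ν ξ):
  CO: 346 − 1(244.6) = 101.4
  O₂: 264.7 − 0.5(244.6) = 142.4
  CO₂: 0 + 1(244.6) = 244.6

142 kmol/h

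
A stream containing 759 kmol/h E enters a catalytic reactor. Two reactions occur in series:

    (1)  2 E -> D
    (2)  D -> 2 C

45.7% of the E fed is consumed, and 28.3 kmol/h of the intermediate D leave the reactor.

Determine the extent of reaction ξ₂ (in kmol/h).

Conversion of E: E consumed = 2ξ₁ = 0.457 × 759 → ξ₁ = 173.4 kmol/h.
D balance: n_D = 0 + 1ξ₁ − 1ξ₂ = 28.3 → ξ₂ = (1·173.4 − 28.3)/1 = 145.1 kmol/h.
Outlet amounts (n = n₀ + Σ ν·ξ):
  E: 759 − 2(173.4) = 412.1
  D: 0 + 1(173.4) − 1(145.1) = 28.3
  C: 0 + 2(145.1) = 290.3

ξ₂ = 145 kmol/h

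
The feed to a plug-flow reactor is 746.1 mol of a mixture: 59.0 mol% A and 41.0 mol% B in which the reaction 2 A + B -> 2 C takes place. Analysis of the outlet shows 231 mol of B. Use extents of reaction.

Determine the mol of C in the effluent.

For B: n = n₀ − 1ξ → 231 = 305.9 − 1ξ, giving ξ = 74.9 mol.
Outlet amounts (n = n₀ + ν ξ):
  A: 440.2 − 2(74.9) = 290.4
  B: 305.9 − 1(74.9) = 231
  C: 0 + 2(74.9) = 149.8

150 mol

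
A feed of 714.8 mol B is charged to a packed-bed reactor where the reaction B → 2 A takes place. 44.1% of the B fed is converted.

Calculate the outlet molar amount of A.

630 mol

B reacted = 0.441 × 714.8 = 315.2 mol; ν_B = −1, so ξ = 315.2/1 = 315.2 mol.
Outlet amounts (n = n₀ + ν ξ):
  B: 714.8 − 1(315.2) = 399.6
  A: 0 + 2(315.2) = 630.5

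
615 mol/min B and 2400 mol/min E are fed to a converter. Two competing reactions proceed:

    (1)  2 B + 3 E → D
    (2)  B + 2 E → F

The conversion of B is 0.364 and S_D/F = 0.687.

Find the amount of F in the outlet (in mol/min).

94.3 mol/min

Conversion of B: B consumed = 0.364 × 615 = 223.9 mol/min = 2ξ₁ + 1ξ₂.
Selectivity: 1ξ₁ / (1ξ₂) = 0.687 → ξ₁ = 0.687 ξ₂.
Substitute: (2·0.687 + 1) ξ₂ = 223.9 → ξ₂ = 94.3 mol/min, ξ₁ = 64.78 mol/min.
Outlet amounts (n = n₀ + Σ ν·ξ):
  B: 615 − 2(64.78) − 1(94.3) = 391.1
  E: 2400 − 3(64.78) − 2(94.3) = 2017
  D: 0 + 1(64.78) = 64.78
  F: 0 + 1(94.3) = 94.3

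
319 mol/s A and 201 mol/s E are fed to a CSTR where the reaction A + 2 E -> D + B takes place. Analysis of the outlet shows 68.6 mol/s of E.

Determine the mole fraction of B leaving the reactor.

0.146

For E: n = n₀ − 2ξ → 68.6 = 201 − 2ξ, giving ξ = 66.2 mol/s.
Outlet amounts (n = n₀ + ν ξ):
  A: 319 − 1(66.2) = 252.8
  E: 201 − 2(66.2) = 68.6
  D: 0 + 1(66.2) = 66.2
  B: 0 + 1(66.2) = 66.2
Total out = 453.8 mol/s; y_B = 66.2 / 453.8 = 0.1459.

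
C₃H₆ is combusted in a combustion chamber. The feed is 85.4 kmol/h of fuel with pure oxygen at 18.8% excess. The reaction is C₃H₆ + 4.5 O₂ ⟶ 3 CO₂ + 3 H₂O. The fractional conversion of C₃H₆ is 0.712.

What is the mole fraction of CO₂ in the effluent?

0.319

Stoichiometric O₂ = 4.5 × 85.4 = 384.3 kmol/h; O₂ fed = 384.3 × 1.188 = 456.5 kmol/h.
Fuel reacted = 0.712 × 85.4 → ξ = 60.8 kmol/h.
Outlet (n = n₀ + ν ξ):
  C₃H₆: 85.4 − 1(60.8) = 24.6
  O₂: 456.5 − 4.5(60.8) = 182.9
  CO₂: 0 + 3(60.8) = 182.4
  H₂O: 0 + 3(60.8) = 182.4
Total out = 572.4 kmol/h; y_CO₂ = 182.4 / 572.4 = 0.3187.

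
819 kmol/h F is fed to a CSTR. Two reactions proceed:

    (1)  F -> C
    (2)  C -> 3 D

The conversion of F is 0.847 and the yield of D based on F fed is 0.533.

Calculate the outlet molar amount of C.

548 kmol/h

Conversion of F: F consumed = 1ξ₁ = 0.847 × 819 → ξ₁ = 693.7 kmol/h.
Yield of D: 3ξ₂ / 819 = 0.533 → ξ₂ = 145.5 kmol/h.
Outlet amounts (n = n₀ + Σ ν·ξ):
  F: 819 − 1(693.7) = 125.3
  C: 0 + 1(693.7) − 1(145.5) = 548.2
  D: 0 + 3(145.5) = 436.5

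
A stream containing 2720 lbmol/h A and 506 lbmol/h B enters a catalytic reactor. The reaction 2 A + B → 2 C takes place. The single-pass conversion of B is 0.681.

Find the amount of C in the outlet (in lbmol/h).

B reacted = 0.681 × 506 = 344.6 lbmol/h; ν_B = −1, so ξ = 344.6/1 = 344.6 lbmol/h.
Outlet amounts (n = n₀ + ν ξ):
  A: 2720 − 2(344.6) = 2031
  B: 506 − 1(344.6) = 161.4
  C: 0 + 2(344.6) = 689.2

689 lbmol/h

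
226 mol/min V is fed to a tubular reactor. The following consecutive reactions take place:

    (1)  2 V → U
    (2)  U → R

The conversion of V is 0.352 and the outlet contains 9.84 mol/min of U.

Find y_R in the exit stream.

Conversion of V: V consumed = 2ξ₁ = 0.352 × 226 → ξ₁ = 39.78 mol/min.
U balance: n_U = 0 + 1ξ₁ − 1ξ₂ = 9.84 → ξ₂ = (1·39.78 − 9.84)/1 = 29.94 mol/min.
Outlet amounts (n = n₀ + Σ ν·ξ):
  V: 226 − 2(39.78) = 146.4
  U: 0 + 1(39.78) − 1(29.94) = 9.84
  R: 0 + 1(29.94) = 29.94
Total out = 186.2 mol/min; y_R = 29.94 / 186.2 = 0.1608.

0.161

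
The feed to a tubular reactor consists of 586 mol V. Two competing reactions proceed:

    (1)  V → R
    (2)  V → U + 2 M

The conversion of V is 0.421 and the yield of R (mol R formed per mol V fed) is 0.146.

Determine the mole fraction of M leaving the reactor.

0.355

Yield of R: 1ξ₁ / 586 = 0.146 → ξ₁ = 85.56 mol.
Conversion of V: 1ξ₁ + 1ξ₂ = 0.421 × 586 = 246.7 → ξ₂ = 161.1 mol.
Outlet amounts (n = n₀ + Σ ν·ξ):
  V: 586 − 1(85.56) − 1(161.1) = 339.3
  R: 0 + 1(85.56) = 85.56
  U: 0 + 1(161.1) = 161.1
  M: 0 + 2(161.1) = 322.3
Total out = 908.3 mol; y_M = 322.3 / 908.3 = 0.3548.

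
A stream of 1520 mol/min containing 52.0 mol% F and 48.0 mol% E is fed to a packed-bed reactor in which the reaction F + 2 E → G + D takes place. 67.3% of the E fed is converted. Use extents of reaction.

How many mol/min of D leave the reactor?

246 mol/min

E reacted = 0.673 × 729.6 = 491 mol/min; ν_E = −2, so ξ = 491/2 = 245.5 mol/min.
Outlet amounts (n = n₀ + ν ξ):
  F: 790.4 − 1(245.5) = 544.9
  E: 729.6 − 2(245.5) = 238.6
  G: 0 + 1(245.5) = 245.5
  D: 0 + 1(245.5) = 245.5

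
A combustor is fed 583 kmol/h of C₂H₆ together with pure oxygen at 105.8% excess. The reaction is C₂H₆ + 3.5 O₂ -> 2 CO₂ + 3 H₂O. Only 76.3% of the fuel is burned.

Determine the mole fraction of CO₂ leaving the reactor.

Stoichiometric O₂ = 3.5 × 583 = 2040 kmol/h; O₂ fed = 2040 × 2.058 = 4199 kmol/h.
Fuel reacted = 0.763 × 583 → ξ = 444.8 kmol/h.
Outlet (n = n₀ + ν ξ):
  C₂H₆: 583 − 1(444.8) = 138.2
  O₂: 4199 − 3.5(444.8) = 2642
  CO₂: 0 + 2(444.8) = 889.7
  H₂O: 0 + 3(444.8) = 1334
Total out = 5005 kmol/h; y_CO₂ = 889.7 / 5005 = 0.1778.

0.178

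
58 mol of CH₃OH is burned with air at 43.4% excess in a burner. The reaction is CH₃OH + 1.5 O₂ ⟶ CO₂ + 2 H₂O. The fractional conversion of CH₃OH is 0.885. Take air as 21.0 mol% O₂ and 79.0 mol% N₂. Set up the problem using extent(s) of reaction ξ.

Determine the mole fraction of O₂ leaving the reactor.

Stoichiometric O₂ = 1.5 × 58 = 87 mol; O₂ fed = 87 × 1.434 = 124.8 mol.
N₂ fed = 124.8 × 79/21 = 469.3 mol.
Fuel reacted = 0.885 × 58 → ξ = 51.33 mol.
Outlet (n = n₀ + ν ξ):
  CH₃OH: 58 − 1(51.33) = 6.67
  O₂: 124.8 − 1.5(51.33) = 47.76
  N₂: 469.3 (inert)
  CO₂: 0 + 1(51.33) = 51.33
  H₂O: 0 + 2(51.33) = 102.7
Total out = 677.8 mol; y_O₂ = 47.76 / 677.8 = 0.07047.

0.0705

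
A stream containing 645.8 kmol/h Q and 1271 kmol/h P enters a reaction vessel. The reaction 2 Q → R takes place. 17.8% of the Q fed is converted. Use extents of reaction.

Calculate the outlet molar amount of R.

57.5 kmol/h

Q reacted = 0.178 × 645.8 = 115 kmol/h; ν_Q = −2, so ξ = 115/2 = 57.48 kmol/h.
Outlet amounts (n = n₀ + ν ξ):
  Q: 645.8 − 2(57.48) = 530.8
  R: 0 + 1(57.48) = 57.48
  P: 1271 (inert)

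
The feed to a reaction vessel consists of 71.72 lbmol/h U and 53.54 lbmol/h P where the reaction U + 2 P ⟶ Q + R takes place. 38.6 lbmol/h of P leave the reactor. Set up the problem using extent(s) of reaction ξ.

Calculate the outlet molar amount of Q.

For P: n = n₀ − 2ξ → 38.6 = 53.54 − 2ξ, giving ξ = 7.47 lbmol/h.
Outlet amounts (n = n₀ + ν ξ):
  U: 71.72 − 1(7.47) = 64.25
  P: 53.54 − 2(7.47) = 38.6
  Q: 0 + 1(7.47) = 7.47
  R: 0 + 1(7.47) = 7.47

7.47 lbmol/h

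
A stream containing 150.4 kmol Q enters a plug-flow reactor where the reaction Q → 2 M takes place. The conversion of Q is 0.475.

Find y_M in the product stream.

Q reacted = 0.475 × 150.4 = 71.44 kmol; ν_Q = −1, so ξ = 71.44/1 = 71.44 kmol.
Outlet amounts (n = n₀ + ν ξ):
  Q: 150.4 − 1(71.44) = 78.96
  M: 0 + 2(71.44) = 142.9
Total out = 221.8 kmol; y_M = 142.9 / 221.8 = 0.6441.

0.644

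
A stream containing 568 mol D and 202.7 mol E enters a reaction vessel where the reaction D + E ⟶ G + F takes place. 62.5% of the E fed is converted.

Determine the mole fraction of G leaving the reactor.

0.164

E reacted = 0.625 × 202.7 = 126.7 mol; ν_E = −1, so ξ = 126.7/1 = 126.7 mol.
Outlet amounts (n = n₀ + ν ξ):
  D: 568 − 1(126.7) = 441.3
  E: 202.7 − 1(126.7) = 76.01
  G: 0 + 1(126.7) = 126.7
  F: 0 + 1(126.7) = 126.7
Total out = 770.7 mol; y_G = 126.7 / 770.7 = 0.1644.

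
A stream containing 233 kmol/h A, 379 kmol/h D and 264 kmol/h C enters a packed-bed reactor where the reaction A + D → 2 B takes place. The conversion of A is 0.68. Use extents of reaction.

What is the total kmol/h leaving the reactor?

876 kmol/h

A reacted = 0.68 × 233 = 158.4 kmol/h; ν_A = −1, so ξ = 158.4/1 = 158.4 kmol/h.
Outlet amounts (n = n₀ + ν ξ):
  A: 233 − 1(158.4) = 74.56
  D: 379 − 1(158.4) = 220.6
  B: 0 + 2(158.4) = 316.9
  C: 264 (inert)
Total out = 74.56 + 220.6 + 316.9 + 264 = 876 kmol/h.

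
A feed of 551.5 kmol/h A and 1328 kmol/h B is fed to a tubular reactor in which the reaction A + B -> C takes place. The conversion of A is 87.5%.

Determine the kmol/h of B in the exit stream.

845 kmol/h

A reacted = 0.875 × 551.5 = 482.6 kmol/h; ν_A = −1, so ξ = 482.6/1 = 482.6 kmol/h.
Outlet amounts (n = n₀ + ν ξ):
  A: 551.5 − 1(482.6) = 68.94
  B: 1328 − 1(482.6) = 845.4
  C: 0 + 1(482.6) = 482.6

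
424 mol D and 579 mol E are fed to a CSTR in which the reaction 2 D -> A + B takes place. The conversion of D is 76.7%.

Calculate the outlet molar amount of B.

163 mol

D reacted = 0.767 × 424 = 325.2 mol; ν_D = −2, so ξ = 325.2/2 = 162.6 mol.
Outlet amounts (n = n₀ + ν ξ):
  D: 424 − 2(162.6) = 98.79
  A: 0 + 1(162.6) = 162.6
  B: 0 + 1(162.6) = 162.6
  E: 579 (inert)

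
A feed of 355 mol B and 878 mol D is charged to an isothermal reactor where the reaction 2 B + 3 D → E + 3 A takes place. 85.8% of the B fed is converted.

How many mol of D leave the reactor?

421 mol

B reacted = 0.858 × 355 = 304.6 mol; ν_B = −2, so ξ = 304.6/2 = 152.3 mol.
Outlet amounts (n = n₀ + ν ξ):
  B: 355 − 2(152.3) = 50.41
  D: 878 − 3(152.3) = 421.1
  E: 0 + 1(152.3) = 152.3
  A: 0 + 3(152.3) = 456.9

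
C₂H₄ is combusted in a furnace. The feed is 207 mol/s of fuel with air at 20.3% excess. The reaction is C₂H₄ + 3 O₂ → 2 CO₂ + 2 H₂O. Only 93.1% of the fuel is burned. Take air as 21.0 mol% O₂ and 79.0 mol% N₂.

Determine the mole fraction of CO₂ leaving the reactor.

Stoichiometric O₂ = 3 × 207 = 621 mol/s; O₂ fed = 621 × 1.203 = 747.1 mol/s.
N₂ fed = 747.1 × 79/21 = 2810 mol/s.
Fuel reacted = 0.931 × 207 → ξ = 192.7 mol/s.
Outlet (n = n₀ + ν ξ):
  C₂H₄: 207 − 1(192.7) = 14.28
  O₂: 747.1 − 3(192.7) = 168.9
  N₂: 2810 (inert)
  CO₂: 0 + 2(192.7) = 385.4
  H₂O: 0 + 2(192.7) = 385.4
Total out = 3764 mol/s; y_CO₂ = 385.4 / 3764 = 0.1024.

0.102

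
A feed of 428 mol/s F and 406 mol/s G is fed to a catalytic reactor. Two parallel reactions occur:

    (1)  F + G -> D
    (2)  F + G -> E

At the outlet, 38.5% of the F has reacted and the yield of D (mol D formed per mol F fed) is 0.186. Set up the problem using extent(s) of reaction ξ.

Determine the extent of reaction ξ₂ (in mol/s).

Yield of D: 1ξ₁ / 428 = 0.186 → ξ₁ = 79.61 mol/s.
Conversion of F: 1ξ₁ + 1ξ₂ = 0.385 × 428 = 164.8 → ξ₂ = 85.17 mol/s.
Outlet amounts (n = n₀ + Σ ν·ξ):
  F: 428 − 1(79.61) − 1(85.17) = 263.2
  G: 406 − 1(79.61) − 1(85.17) = 241.2
  D: 0 + 1(79.61) = 79.61
  E: 0 + 1(85.17) = 85.17

ξ₂ = 85.2 mol/s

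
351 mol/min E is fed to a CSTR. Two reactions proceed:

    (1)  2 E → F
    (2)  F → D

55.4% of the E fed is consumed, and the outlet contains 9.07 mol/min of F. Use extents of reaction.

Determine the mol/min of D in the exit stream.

88.2 mol/min

Conversion of E: E consumed = 2ξ₁ = 0.554 × 351 → ξ₁ = 97.23 mol/min.
F balance: n_F = 0 + 1ξ₁ − 1ξ₂ = 9.07 → ξ₂ = (1·97.23 − 9.07)/1 = 88.16 mol/min.
Outlet amounts (n = n₀ + Σ ν·ξ):
  E: 351 − 2(97.23) = 156.5
  F: 0 + 1(97.23) − 1(88.16) = 9.07
  D: 0 + 1(88.16) = 88.16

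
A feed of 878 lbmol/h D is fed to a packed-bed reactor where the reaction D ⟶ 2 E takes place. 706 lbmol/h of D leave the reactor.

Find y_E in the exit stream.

0.328

For D: n = n₀ − 1ξ → 706 = 878 − 1ξ, giving ξ = 172 lbmol/h.
Outlet amounts (n = n₀ + ν ξ):
  D: 878 − 1(172) = 706
  E: 0 + 2(172) = 344
Total out = 1050 lbmol/h; y_E = 344 / 1050 = 0.3276.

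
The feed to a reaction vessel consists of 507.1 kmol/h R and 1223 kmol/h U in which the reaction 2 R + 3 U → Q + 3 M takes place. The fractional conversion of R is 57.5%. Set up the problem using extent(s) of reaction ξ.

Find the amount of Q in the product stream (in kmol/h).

146 kmol/h

R reacted = 0.575 × 507.1 = 291.6 kmol/h; ν_R = −2, so ξ = 291.6/2 = 145.8 kmol/h.
Outlet amounts (n = n₀ + ν ξ):
  R: 507.1 − 2(145.8) = 215.5
  U: 1223 − 3(145.8) = 785.6
  Q: 0 + 1(145.8) = 145.8
  M: 0 + 3(145.8) = 437.4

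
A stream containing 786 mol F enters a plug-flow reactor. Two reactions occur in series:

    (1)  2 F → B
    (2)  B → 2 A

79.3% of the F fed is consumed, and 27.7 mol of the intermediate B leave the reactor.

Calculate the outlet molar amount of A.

568 mol

Conversion of F: F consumed = 2ξ₁ = 0.793 × 786 → ξ₁ = 311.6 mol.
B balance: n_B = 0 + 1ξ₁ − 1ξ₂ = 27.7 → ξ₂ = (1·311.6 − 27.7)/1 = 283.9 mol.
Outlet amounts (n = n₀ + Σ ν·ξ):
  F: 786 − 2(311.6) = 162.7
  B: 0 + 1(311.6) − 1(283.9) = 27.7
  A: 0 + 2(283.9) = 567.9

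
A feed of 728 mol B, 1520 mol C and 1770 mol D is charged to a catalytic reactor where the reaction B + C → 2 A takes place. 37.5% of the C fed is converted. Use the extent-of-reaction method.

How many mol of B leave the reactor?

158 mol

C reacted = 0.375 × 1520 = 570 mol; ν_C = −1, so ξ = 570/1 = 570 mol.
Outlet amounts (n = n₀ + ν ξ):
  B: 728 − 1(570) = 158
  C: 1520 − 1(570) = 950
  A: 0 + 2(570) = 1140
  D: 1770 (inert)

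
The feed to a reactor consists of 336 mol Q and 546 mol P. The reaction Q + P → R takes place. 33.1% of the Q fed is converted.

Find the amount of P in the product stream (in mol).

435 mol

Q reacted = 0.331 × 336 = 111.2 mol; ν_Q = −1, so ξ = 111.2/1 = 111.2 mol.
Outlet amounts (n = n₀ + ν ξ):
  Q: 336 − 1(111.2) = 224.8
  P: 546 − 1(111.2) = 434.8
  R: 0 + 1(111.2) = 111.2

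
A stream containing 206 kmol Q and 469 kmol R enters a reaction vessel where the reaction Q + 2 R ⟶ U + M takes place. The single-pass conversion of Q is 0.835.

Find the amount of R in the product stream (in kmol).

125 kmol

Q reacted = 0.835 × 206 = 172 kmol; ν_Q = −1, so ξ = 172/1 = 172 kmol.
Outlet amounts (n = n₀ + ν ξ):
  Q: 206 − 1(172) = 33.99
  R: 469 − 2(172) = 125
  U: 0 + 1(172) = 172
  M: 0 + 1(172) = 172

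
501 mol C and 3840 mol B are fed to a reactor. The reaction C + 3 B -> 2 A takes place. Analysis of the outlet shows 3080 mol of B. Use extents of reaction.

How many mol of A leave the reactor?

507 mol

For B: n = n₀ − 3ξ → 3080 = 3840 − 3ξ, giving ξ = 253.3 mol.
Outlet amounts (n = n₀ + ν ξ):
  C: 501 − 1(253.3) = 247.7
  B: 3840 − 3(253.3) = 3080
  A: 0 + 2(253.3) = 506.7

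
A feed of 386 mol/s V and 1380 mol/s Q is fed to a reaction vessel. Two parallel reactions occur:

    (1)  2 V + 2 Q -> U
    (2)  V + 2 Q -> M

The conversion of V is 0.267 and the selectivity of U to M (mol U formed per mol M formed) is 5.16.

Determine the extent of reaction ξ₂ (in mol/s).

Conversion of V: V consumed = 0.267 × 386 = 103.1 mol/s = 2ξ₁ + 1ξ₂.
Selectivity: 1ξ₁ / (1ξ₂) = 5.16 → ξ₁ = 5.16 ξ₂.
Substitute: (2·5.16 + 1) ξ₂ = 103.1 → ξ₂ = 9.104 mol/s, ξ₁ = 46.98 mol/s.
Outlet amounts (n = n₀ + Σ ν·ξ):
  V: 386 − 2(46.98) − 1(9.104) = 282.9
  Q: 1380 − 2(46.98) − 2(9.104) = 1268
  U: 0 + 1(46.98) = 46.98
  M: 0 + 1(9.104) = 9.104

ξ₂ = 9.1 mol/s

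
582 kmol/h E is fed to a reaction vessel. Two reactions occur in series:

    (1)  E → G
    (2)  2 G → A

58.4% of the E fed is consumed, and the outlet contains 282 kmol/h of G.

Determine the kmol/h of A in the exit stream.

Conversion of E: E consumed = 1ξ₁ = 0.584 × 582 → ξ₁ = 339.9 kmol/h.
G balance: n_G = 0 + 1ξ₁ − 2ξ₂ = 282 → ξ₂ = (1·339.9 − 282)/2 = 28.94 kmol/h.
Outlet amounts (n = n₀ + Σ ν·ξ):
  E: 582 − 1(339.9) = 242.1
  G: 0 + 1(339.9) − 2(28.94) = 282
  A: 0 + 1(28.94) = 28.94

28.9 kmol/h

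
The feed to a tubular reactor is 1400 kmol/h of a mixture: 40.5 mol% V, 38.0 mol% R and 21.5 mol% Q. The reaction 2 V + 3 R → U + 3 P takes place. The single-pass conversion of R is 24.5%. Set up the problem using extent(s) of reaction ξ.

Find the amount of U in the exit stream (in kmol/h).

43.4 kmol/h

R reacted = 0.245 × 532 = 130.3 kmol/h; ν_R = −3, so ξ = 130.3/3 = 43.45 kmol/h.
Outlet amounts (n = n₀ + ν ξ):
  V: 567 − 2(43.45) = 480.1
  R: 532 − 3(43.45) = 401.7
  U: 0 + 1(43.45) = 43.45
  P: 0 + 3(43.45) = 130.3
  Q: 301 (inert)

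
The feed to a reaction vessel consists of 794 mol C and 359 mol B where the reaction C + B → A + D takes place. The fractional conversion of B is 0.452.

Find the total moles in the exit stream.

B reacted = 0.452 × 359 = 162.3 mol; ν_B = −1, so ξ = 162.3/1 = 162.3 mol.
Outlet amounts (n = n₀ + ν ξ):
  C: 794 − 1(162.3) = 631.7
  B: 359 − 1(162.3) = 196.7
  A: 0 + 1(162.3) = 162.3
  D: 0 + 1(162.3) = 162.3
Total out = 631.7 + 196.7 + 162.3 + 162.3 = 1153 mol.

1150 mol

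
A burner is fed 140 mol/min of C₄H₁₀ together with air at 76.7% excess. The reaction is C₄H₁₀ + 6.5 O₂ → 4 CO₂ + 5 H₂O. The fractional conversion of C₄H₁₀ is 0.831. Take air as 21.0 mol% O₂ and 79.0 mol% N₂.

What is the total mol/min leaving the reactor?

Stoichiometric O₂ = 6.5 × 140 = 910 mol/min; O₂ fed = 910 × 1.767 = 1608 mol/min.
N₂ fed = 1608 × 79/21 = 6049 mol/min.
Fuel reacted = 0.831 × 140 → ξ = 116.3 mol/min.
Outlet (n = n₀ + ν ξ):
  C₄H₁₀: 140 − 1(116.3) = 23.66
  O₂: 1608 − 6.5(116.3) = 851.8
  N₂: 6049 (inert)
  CO₂: 0 + 4(116.3) = 465.4
  H₂O: 0 + 5(116.3) = 581.7
Total out = 23.66 + 851.8 + 6049 + 465.4 + 581.7 = 7972 mol/min.

7970 mol/min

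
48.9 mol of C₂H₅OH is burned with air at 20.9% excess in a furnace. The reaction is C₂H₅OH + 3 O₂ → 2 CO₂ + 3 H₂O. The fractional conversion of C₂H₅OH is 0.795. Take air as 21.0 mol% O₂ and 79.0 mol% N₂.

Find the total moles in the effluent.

932 mol

Stoichiometric O₂ = 3 × 48.9 = 146.7 mol; O₂ fed = 146.7 × 1.209 = 177.4 mol.
N₂ fed = 177.4 × 79/21 = 667.2 mol.
Fuel reacted = 0.795 × 48.9 → ξ = 38.88 mol.
Outlet (n = n₀ + ν ξ):
  C₂H₅OH: 48.9 − 1(38.88) = 10.02
  O₂: 177.4 − 3(38.88) = 60.73
  N₂: 667.2 (inert)
  CO₂: 0 + 2(38.88) = 77.75
  H₂O: 0 + 3(38.88) = 116.6
Total out = 10.02 + 60.73 + 667.2 + 77.75 + 116.6 = 932.3 mol.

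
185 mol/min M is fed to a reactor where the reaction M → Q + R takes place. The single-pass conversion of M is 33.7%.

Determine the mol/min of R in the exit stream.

M reacted = 0.337 × 185 = 62.35 mol/min; ν_M = −1, so ξ = 62.35/1 = 62.35 mol/min.
Outlet amounts (n = n₀ + ν ξ):
  M: 185 − 1(62.35) = 122.7
  Q: 0 + 1(62.35) = 62.35
  R: 0 + 1(62.35) = 62.35

62.3 mol/min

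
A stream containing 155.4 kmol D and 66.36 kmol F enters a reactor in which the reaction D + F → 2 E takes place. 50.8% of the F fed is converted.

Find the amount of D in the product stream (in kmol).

122 kmol

F reacted = 0.508 × 66.36 = 33.71 kmol; ν_F = −1, so ξ = 33.71/1 = 33.71 kmol.
Outlet amounts (n = n₀ + ν ξ):
  D: 155.4 − 1(33.71) = 121.7
  F: 66.36 − 1(33.71) = 32.65
  E: 0 + 2(33.71) = 67.42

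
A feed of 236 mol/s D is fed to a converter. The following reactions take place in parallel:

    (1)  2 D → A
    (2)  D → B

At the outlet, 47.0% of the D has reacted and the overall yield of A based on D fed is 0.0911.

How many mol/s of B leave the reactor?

67.9 mol/s

Yield of A: 1ξ₁ / 236 = 0.0911 → ξ₁ = 21.5 mol/s.
Conversion of D: 2ξ₁ + 1ξ₂ = 0.47 × 236 = 110.9 → ξ₂ = 67.92 mol/s.
Outlet amounts (n = n₀ + Σ ν·ξ):
  D: 236 − 2(21.5) − 1(67.92) = 125.1
  A: 0 + 1(21.5) = 21.5
  B: 0 + 1(67.92) = 67.92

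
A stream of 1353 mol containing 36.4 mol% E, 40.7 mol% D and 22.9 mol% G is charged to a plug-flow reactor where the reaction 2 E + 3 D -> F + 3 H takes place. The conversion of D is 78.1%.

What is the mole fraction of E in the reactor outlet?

0.17

D reacted = 0.781 × 550.7 = 430.1 mol; ν_D = −3, so ξ = 430.1/3 = 143.4 mol.
Outlet amounts (n = n₀ + ν ξ):
  E: 492.5 − 2(143.4) = 205.8
  D: 550.7 − 3(143.4) = 120.6
  F: 0 + 1(143.4) = 143.4
  H: 0 + 3(143.4) = 430.1
  G: 309.8 (inert)
Total out = 1210 mol; y_E = 205.8 / 1210 = 0.1701.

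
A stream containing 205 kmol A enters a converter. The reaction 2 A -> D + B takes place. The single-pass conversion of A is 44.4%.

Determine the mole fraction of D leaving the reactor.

0.222

A reacted = 0.444 × 205 = 91.02 kmol; ν_A = −2, so ξ = 91.02/2 = 45.51 kmol.
Outlet amounts (n = n₀ + ν ξ):
  A: 205 − 2(45.51) = 114
  D: 0 + 1(45.51) = 45.51
  B: 0 + 1(45.51) = 45.51
Total out = 205 kmol; y_D = 45.51 / 205 = 0.222.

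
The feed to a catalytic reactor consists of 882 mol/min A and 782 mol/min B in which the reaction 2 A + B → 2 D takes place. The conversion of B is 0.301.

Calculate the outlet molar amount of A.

B reacted = 0.301 × 782 = 235.4 mol/min; ν_B = −1, so ξ = 235.4/1 = 235.4 mol/min.
Outlet amounts (n = n₀ + ν ξ):
  A: 882 − 2(235.4) = 411.2
  B: 782 − 1(235.4) = 546.6
  D: 0 + 2(235.4) = 470.8

411 mol/min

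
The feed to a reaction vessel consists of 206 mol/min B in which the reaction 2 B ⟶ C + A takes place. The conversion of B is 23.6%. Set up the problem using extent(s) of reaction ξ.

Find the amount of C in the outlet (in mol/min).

24.3 mol/min

B reacted = 0.236 × 206 = 48.62 mol/min; ν_B = −2, so ξ = 48.62/2 = 24.31 mol/min.
Outlet amounts (n = n₀ + ν ξ):
  B: 206 − 2(24.31) = 157.4
  C: 0 + 1(24.31) = 24.31
  A: 0 + 1(24.31) = 24.31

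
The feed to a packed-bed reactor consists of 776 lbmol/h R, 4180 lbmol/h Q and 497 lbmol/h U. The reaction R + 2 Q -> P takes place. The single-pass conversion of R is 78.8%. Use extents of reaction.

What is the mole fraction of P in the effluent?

0.145

R reacted = 0.788 × 776 = 611.5 lbmol/h; ν_R = −1, so ξ = 611.5/1 = 611.5 lbmol/h.
Outlet amounts (n = n₀ + ν ξ):
  R: 776 − 1(611.5) = 164.5
  Q: 4180 − 2(611.5) = 2957
  P: 0 + 1(611.5) = 611.5
  U: 497 (inert)
Total out = 4230 lbmol/h; y_P = 611.5 / 4230 = 0.1446.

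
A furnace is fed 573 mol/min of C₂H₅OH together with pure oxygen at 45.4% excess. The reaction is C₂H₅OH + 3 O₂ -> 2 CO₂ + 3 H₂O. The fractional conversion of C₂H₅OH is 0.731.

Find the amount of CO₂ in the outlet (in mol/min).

Stoichiometric O₂ = 3 × 573 = 1719 mol/min; O₂ fed = 1719 × 1.454 = 2499 mol/min.
Fuel reacted = 0.731 × 573 → ξ = 418.9 mol/min.
Outlet (n = n₀ + ν ξ):
  C₂H₅OH: 573 − 1(418.9) = 154.1
  O₂: 2499 − 3(418.9) = 1243
  CO₂: 0 + 2(418.9) = 837.7
  H₂O: 0 + 3(418.9) = 1257

838 mol/min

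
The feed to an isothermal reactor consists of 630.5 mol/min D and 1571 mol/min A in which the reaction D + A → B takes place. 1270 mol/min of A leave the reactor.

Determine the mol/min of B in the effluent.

For A: n = n₀ − 1ξ → 1270 = 1571 − 1ξ, giving ξ = 301 mol/min.
Outlet amounts (n = n₀ + ν ξ):
  D: 630.5 − 1(301) = 329.5
  A: 1571 − 1(301) = 1270
  B: 0 + 1(301) = 301

301 mol/min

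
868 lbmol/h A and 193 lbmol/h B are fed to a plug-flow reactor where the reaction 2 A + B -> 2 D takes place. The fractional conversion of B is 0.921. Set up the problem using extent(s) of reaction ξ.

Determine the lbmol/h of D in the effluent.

B reacted = 0.921 × 193 = 177.8 lbmol/h; ν_B = −1, so ξ = 177.8/1 = 177.8 lbmol/h.
Outlet amounts (n = n₀ + ν ξ):
  A: 868 − 2(177.8) = 512.5
  B: 193 − 1(177.8) = 15.25
  D: 0 + 2(177.8) = 355.5

356 lbmol/h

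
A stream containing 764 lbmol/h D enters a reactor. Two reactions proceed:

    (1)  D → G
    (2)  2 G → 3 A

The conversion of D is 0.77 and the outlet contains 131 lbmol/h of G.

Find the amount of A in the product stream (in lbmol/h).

686 lbmol/h

Conversion of D: D consumed = 1ξ₁ = 0.77 × 764 → ξ₁ = 588.3 lbmol/h.
G balance: n_G = 0 + 1ξ₁ − 2ξ₂ = 131 → ξ₂ = (1·588.3 − 131)/2 = 228.6 lbmol/h.
Outlet amounts (n = n₀ + Σ ν·ξ):
  D: 764 − 1(588.3) = 175.7
  G: 0 + 1(588.3) − 2(228.6) = 131
  A: 0 + 3(228.6) = 685.9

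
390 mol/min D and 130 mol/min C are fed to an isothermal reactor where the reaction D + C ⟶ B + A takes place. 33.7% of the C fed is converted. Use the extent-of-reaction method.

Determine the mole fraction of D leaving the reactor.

C reacted = 0.337 × 130 = 43.81 mol/min; ν_C = −1, so ξ = 43.81/1 = 43.81 mol/min.
Outlet amounts (n = n₀ + ν ξ):
  D: 390 − 1(43.81) = 346.2
  C: 130 − 1(43.81) = 86.19
  B: 0 + 1(43.81) = 43.81
  A: 0 + 1(43.81) = 43.81
Total out = 520 mol/min; y_D = 346.2 / 520 = 0.6657.

0.666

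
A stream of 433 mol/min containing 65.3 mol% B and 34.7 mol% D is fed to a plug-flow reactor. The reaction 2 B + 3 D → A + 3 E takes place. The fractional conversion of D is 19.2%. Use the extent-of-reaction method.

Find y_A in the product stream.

0.0227

D reacted = 0.192 × 150.3 = 28.85 mol/min; ν_D = −3, so ξ = 28.85/3 = 9.616 mol/min.
Outlet amounts (n = n₀ + ν ξ):
  B: 282.7 − 2(9.616) = 263.5
  D: 150.3 − 3(9.616) = 121.4
  A: 0 + 1(9.616) = 9.616
  E: 0 + 3(9.616) = 28.85
Total out = 423.4 mol/min; y_A = 9.616 / 423.4 = 0.02271.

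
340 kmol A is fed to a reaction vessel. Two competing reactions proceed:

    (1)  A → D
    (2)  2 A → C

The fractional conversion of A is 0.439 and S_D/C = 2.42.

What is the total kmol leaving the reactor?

Conversion of A: A consumed = 0.439 × 340 = 149.3 kmol = 1ξ₁ + 2ξ₂.
Selectivity: 1ξ₁ / (1ξ₂) = 2.42 → ξ₁ = 2.42 ξ₂.
Substitute: (1·2.42 + 2) ξ₂ = 149.3 → ξ₂ = 33.77 kmol, ξ₁ = 81.72 kmol.
Outlet amounts (n = n₀ + Σ ν·ξ):
  A: 340 − 1(81.72) − 2(33.77) = 190.7
  D: 0 + 1(81.72) = 81.72
  C: 0 + 1(33.77) = 33.77
Total out = 190.7 + 81.72 + 33.77 = 306.2 kmol.

306 kmol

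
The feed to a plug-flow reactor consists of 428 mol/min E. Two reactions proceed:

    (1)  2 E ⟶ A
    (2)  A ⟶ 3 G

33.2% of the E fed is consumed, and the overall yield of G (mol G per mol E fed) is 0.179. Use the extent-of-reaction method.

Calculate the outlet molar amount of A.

45.5 mol/min

Conversion of E: E consumed = 2ξ₁ = 0.332 × 428 → ξ₁ = 71.05 mol/min.
Yield of G: 3ξ₂ / 428 = 0.179 → ξ₂ = 25.54 mol/min.
Outlet amounts (n = n₀ + Σ ν·ξ):
  E: 428 − 2(71.05) = 285.9
  A: 0 + 1(71.05) − 1(25.54) = 45.51
  G: 0 + 3(25.54) = 76.61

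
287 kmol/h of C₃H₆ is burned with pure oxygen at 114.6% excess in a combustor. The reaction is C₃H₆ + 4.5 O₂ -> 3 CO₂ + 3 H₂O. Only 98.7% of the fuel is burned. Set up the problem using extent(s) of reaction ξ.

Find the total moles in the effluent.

Stoichiometric O₂ = 4.5 × 287 = 1292 kmol/h; O₂ fed = 1292 × 2.146 = 2772 kmol/h.
Fuel reacted = 0.987 × 287 → ξ = 283.3 kmol/h.
Outlet (n = n₀ + ν ξ):
  C₃H₆: 287 − 1(283.3) = 3.731
  O₂: 2772 − 4.5(283.3) = 1497
  CO₂: 0 + 3(283.3) = 849.8
  H₂O: 0 + 3(283.3) = 849.8
Total out = 3.731 + 1497 + 849.8 + 849.8 = 3200 kmol/h.

3200 kmol/h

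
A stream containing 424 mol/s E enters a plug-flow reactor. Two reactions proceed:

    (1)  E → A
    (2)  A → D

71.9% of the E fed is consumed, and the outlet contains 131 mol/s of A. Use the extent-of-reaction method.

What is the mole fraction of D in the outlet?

Conversion of E: E consumed = 1ξ₁ = 0.719 × 424 → ξ₁ = 304.9 mol/s.
A balance: n_A = 0 + 1ξ₁ − 1ξ₂ = 131 → ξ₂ = (1·304.9 − 131)/1 = 173.9 mol/s.
Outlet amounts (n = n₀ + Σ ν·ξ):
  E: 424 − 1(304.9) = 119.1
  A: 0 + 1(304.9) − 1(173.9) = 131
  D: 0 + 1(173.9) = 173.9
Total out = 424 mol/s; y_D = 173.9 / 424 = 0.41.

0.41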